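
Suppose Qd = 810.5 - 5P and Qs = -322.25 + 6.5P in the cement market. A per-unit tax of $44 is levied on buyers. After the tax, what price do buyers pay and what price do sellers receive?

Buyers pay 5675/46, sellers receive 3651/46

Pre-tax equilibrium: P* = 98.5, Q* = 318.
Tax on buyers shifts demand to Qd = 810.5 − 5(P + 44) = 590.5 - 5P.
590.5 - 5P = -322.25 + 6.5P gives seller price Ps = 3651/46; buyers pay Pb = 3651/46 + 44 = 5675/46.
New quantity: Q = 810.5 − 5(5675/46) = 4454/23.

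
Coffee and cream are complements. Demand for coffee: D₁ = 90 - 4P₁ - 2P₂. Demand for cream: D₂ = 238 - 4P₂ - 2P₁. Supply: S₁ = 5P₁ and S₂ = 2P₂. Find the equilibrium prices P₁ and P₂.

P₁ = 1.28, P₂ = 39.24

Market 1: 90 - 4P₁ - 2P₂ = 5P₁ → 9P₁ + 2P₂ = 90.
Market 2: 6P₂ + 2P₁ = 238.
Eliminating P₂: 6×(1) − 2×(2) gives 50P₁ = 64, so P₁ = 1.28.
Back-substitute into (2): P₂ = (238 − 2×1.28) / 6 = 39.24.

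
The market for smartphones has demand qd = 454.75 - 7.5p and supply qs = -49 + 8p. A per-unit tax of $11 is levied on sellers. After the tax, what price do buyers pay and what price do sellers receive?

Pre-tax equilibrium: p* = 32.5, q* = 211.
Tax on sellers shifts supply to qs = -49 + 8(p − 11) = -137 + 8p.
454.75 - 7.5p = -137 + 8p gives buyer price pb = 2367/62; sellers receive ps = 2367/62 − 11 = 1685/62.
New quantity: q = 454.75 − 7.5(2367/62) = 5221/31.

Buyers pay 2367/62, sellers receive 1685/62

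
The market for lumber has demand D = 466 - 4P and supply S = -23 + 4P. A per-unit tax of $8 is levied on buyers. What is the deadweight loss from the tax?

Deadweight loss = 64

Pre-tax equilibrium: P* = 61.125, Q* = 221.5.
Tax on buyers shifts demand to D = 466 − 4(P + 8) = 434 - 4P.
434 - 4P = -23 + 4P gives seller price Ps = 57.125; buyers pay Pb = 57.125 + 8 = 65.125.
New quantity: Q = 466 − 4(65.125) = 205.5.
DWL = ½ × 8 × (221.5 − 205.5) = 64.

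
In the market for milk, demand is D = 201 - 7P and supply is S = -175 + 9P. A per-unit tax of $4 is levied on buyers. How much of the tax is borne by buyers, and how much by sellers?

Pre-tax equilibrium: P* = 23.5, Q* = 36.5.
Tax on buyers shifts demand to D = 201 − 7(P + 4) = 173 - 7P.
173 - 7P = -175 + 9P gives seller price Ps = 21.75; buyers pay Pb = 21.75 + 4 = 25.75.
New quantity: Q = 201 − 7(25.75) = 20.75.
Buyer burden = 25.75 − 23.5 = 2.25; seller burden = 23.5 − 21.75 = 1.75.

Buyers bear $2.25, sellers bear $1.75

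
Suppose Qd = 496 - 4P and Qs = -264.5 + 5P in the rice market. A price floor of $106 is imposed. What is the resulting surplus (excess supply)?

Surplus = 193.5

Equilibrium price would be P* = 84.5, so the floor at 106 binds.
At P = 106: Qd = 72, Qs = 265.5.
Surplus = 265.5 − 72 = 193.5.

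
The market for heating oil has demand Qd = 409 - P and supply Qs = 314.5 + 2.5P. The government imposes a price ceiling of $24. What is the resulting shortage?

Shortage = 10.5

Equilibrium price would be P* = 27, so the ceiling at 24 binds.
At P = 24: Qd = 409 − 1(24) = 385, Qs = 314.5 + 2.5(24) = 374.5.
Shortage = 385 − 374.5 = 10.5.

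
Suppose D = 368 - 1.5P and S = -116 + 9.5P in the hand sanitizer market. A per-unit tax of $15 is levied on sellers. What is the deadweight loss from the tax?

Deadweight loss = 12825/88

Pre-tax equilibrium: P* = 44, Q* = 302.
Tax on sellers shifts supply to S = -116 + 9.5(P − 15) = -258.5 + 9.5P.
368 - 1.5P = -258.5 + 9.5P gives buyer price Pb = 1253/22; sellers receive Ps = 1253/22 − 15 = 923/22.
New quantity: Q = 368 − 1.5(1253/22) = 12433/44.
DWL = ½ × 15 × (302 − 12433/44) = 12825/88.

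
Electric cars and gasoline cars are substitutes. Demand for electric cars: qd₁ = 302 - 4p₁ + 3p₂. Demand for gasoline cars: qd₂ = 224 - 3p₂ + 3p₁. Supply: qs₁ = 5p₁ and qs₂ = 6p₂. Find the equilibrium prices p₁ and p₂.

p₁ = 565/12, p₂ = 487/12

Market 1: 302 - 4p₁ + 3p₂ = 5p₁ → 9p₁ - 3p₂ = 302.
Market 2: 9p₂ - 3p₁ = 224.
Eliminating p₂: 9×(1) + 3×(2) gives 72p₁ = 3390, so p₁ = 565/12.
Back-substitute into (2): p₂ = (224 + 3×565/12) / 9 = 487/12.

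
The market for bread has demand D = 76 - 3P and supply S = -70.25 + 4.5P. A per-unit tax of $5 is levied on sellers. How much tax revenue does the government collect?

Tax revenue = 42.5

Pre-tax equilibrium: P* = 19.5, Q* = 17.5.
Tax on sellers shifts supply to S = -70.25 + 4.5(P − 5) = -92.75 + 4.5P.
76 - 3P = -92.75 + 4.5P gives buyer price Pb = 22.5; sellers receive Ps = 22.5 − 5 = 17.5.
New quantity: Q = 76 − 3(22.5) = 8.5.
Revenue = 5 × 8.5 = 42.5.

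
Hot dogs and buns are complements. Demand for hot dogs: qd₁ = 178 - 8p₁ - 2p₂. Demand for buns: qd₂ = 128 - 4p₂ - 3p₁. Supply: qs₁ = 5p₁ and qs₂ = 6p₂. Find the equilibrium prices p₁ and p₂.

p₁ = 381/31, p₂ = 565/62

Market 1: 178 - 8p₁ - 2p₂ = 5p₁ → 13p₁ + 2p₂ = 178.
Market 2: 10p₂ + 3p₁ = 128.
Eliminating p₂: 10×(1) − 2×(2) gives 124p₁ = 1524, so p₁ = 381/31.
Back-substitute into (2): p₂ = (128 − 3×381/31) / 10 = 565/62.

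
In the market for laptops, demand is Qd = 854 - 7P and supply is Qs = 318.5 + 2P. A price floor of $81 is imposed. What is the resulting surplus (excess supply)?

Surplus = 193.5

Equilibrium price would be P* = 59.5, so the floor at 81 binds.
At P = 81: Qd = 287, Qs = 480.5.
Surplus = 480.5 − 287 = 193.5.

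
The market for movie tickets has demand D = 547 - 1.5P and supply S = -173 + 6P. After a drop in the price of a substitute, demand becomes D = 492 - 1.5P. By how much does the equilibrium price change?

Original equilibrium: P* = 96, Q* = 403.
New equilibrium: 492 - 1.5P = -173 + 6P, so 665 = 7.5P and P' = 266/3; Q' = 492 − 1.5(266/3) = 359.
Change in price: 266/3 − 96 = -22/3.

ΔP = -22/3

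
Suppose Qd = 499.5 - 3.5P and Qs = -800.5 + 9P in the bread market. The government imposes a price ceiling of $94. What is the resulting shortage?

Shortage = 125

Equilibrium price would be P* = 104, so the ceiling at 94 binds.
At P = 94: Qd = 499.5 − 3.5(94) = 170.5, Qs = -800.5 + 9(94) = 45.5.
Shortage = 170.5 − 45.5 = 125.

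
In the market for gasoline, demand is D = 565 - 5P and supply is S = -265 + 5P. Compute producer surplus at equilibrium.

Equilibrium: 565 - 5P = -265 + 5P gives P* = 83, Q* = 150.
Supply starts at P = 53 (where S = 0).
PS = ½(83 − 53)(150) = 2250.

Producer surplus = 2250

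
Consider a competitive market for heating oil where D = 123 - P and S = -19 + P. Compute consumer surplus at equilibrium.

Equilibrium: 123 - P = -19 + P gives P* = 71, Q* = 52.
Demand choke price (D = 0): P = 123.
CS = ½(123 − 71)(52) = 1352.

Consumer surplus = 1352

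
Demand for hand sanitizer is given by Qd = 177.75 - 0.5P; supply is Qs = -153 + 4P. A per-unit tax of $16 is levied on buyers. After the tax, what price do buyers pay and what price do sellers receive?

Buyers pay 1579/18, sellers receive 1291/18

Pre-tax equilibrium: P* = 73.5, Q* = 141.
Tax on buyers shifts demand to Qd = 177.75 − 0.5(P + 16) = 169.75 - 0.5P.
169.75 - 0.5P = -153 + 4P gives seller price Ps = 1291/18; buyers pay Pb = 1291/18 + 16 = 1579/18.
New quantity: Q = 177.75 − 0.5(1579/18) = 1205/9.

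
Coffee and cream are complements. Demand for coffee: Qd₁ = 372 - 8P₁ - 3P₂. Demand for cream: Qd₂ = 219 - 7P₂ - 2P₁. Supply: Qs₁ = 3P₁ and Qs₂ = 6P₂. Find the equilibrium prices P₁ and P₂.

Market 1: 372 - 8P₁ - 3P₂ = 3P₁ → 11P₁ + 3P₂ = 372.
Market 2: 13P₂ + 2P₁ = 219.
Eliminating P₂: 13×(1) − 3×(2) gives 137P₁ = 4179, so P₁ = 4179/137.
Back-substitute into (2): P₂ = (219 − 2×4179/137) / 13 = 1665/137.

P₁ = 4179/137, P₂ = 1665/137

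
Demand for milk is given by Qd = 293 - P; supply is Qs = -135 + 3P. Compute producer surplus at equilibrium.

Equilibrium: 293 - P = -135 + 3P gives P* = 107, Q* = 186.
Supply starts at P = 45 (where Qs = 0).
PS = ½(107 − 45)(186) = 5766.

Producer surplus = 5766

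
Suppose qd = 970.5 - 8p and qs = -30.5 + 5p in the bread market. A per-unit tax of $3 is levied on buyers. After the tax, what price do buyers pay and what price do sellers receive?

Buyers pay 1016/13, sellers receive 977/13

Pre-tax equilibrium: p* = 77, q* = 354.5.
Tax on buyers shifts demand to qd = 970.5 − 8(p + 3) = 946.5 - 8p.
946.5 - 8p = -30.5 + 5p gives seller price ps = 977/13; buyers pay pb = 977/13 + 3 = 1016/13.
New quantity: q = 970.5 − 8(1016/13) = 8977/26.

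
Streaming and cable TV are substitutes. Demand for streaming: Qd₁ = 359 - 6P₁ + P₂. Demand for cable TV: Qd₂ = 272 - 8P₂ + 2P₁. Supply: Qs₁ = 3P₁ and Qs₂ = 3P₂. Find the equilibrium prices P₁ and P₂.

P₁ = 4221/97, P₂ = 3166/97

Market 1: 359 - 6P₁ + P₂ = 3P₁ → 9P₁ - P₂ = 359.
Market 2: 11P₂ - 2P₁ = 272.
Eliminating P₂: 11×(1) + 1×(2) gives 97P₁ = 4221, so P₁ = 4221/97.
Back-substitute into (2): P₂ = (272 + 2×4221/97) / 11 = 3166/97.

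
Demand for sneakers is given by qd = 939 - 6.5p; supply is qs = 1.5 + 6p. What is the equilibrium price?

Set qd = qs: 939 - 6.5p = 1.5 + 6p.
937.5 = 12.5p, so p* = 75.
q* = 939 − 6.5(75) = 451.5.

p* = 75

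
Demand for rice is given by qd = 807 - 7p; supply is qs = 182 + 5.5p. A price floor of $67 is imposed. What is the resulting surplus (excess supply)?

Equilibrium price would be p* = 50, so the floor at 67 binds.
At p = 67: qd = 338, qs = 550.5.
Surplus = 550.5 − 338 = 212.5.

Surplus = 212.5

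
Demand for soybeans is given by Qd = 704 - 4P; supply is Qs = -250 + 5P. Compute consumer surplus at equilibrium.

Consumer surplus = 9800

Equilibrium: 704 - 4P = -250 + 5P gives P* = 106, Q* = 280.
Demand choke price (Qd = 0): P = 176.
CS = ½(176 − 106)(280) = 9800.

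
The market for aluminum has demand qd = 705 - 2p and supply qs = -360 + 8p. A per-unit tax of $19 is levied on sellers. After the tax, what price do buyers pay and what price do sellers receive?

Pre-tax equilibrium: p* = 106.5, q* = 492.
Tax on sellers shifts supply to qs = -360 + 8(p − 19) = -512 + 8p.
705 - 2p = -512 + 8p gives buyer price pb = 121.7; sellers receive ps = 121.7 − 19 = 102.7.
New quantity: q = 705 − 2(121.7) = 461.6.

Buyers pay $121.7, sellers receive $102.7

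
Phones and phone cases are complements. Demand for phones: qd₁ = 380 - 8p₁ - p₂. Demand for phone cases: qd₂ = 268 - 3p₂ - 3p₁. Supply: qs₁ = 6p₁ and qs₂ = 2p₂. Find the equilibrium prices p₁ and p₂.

Market 1: 380 - 8p₁ - p₂ = 6p₁ → 14p₁ + p₂ = 380.
Market 2: 5p₂ + 3p₁ = 268.
Eliminating p₂: 5×(1) − 1×(2) gives 67p₁ = 1632, so p₁ = 1632/67.
Back-substitute into (2): p₂ = (268 − 3×1632/67) / 5 = 2612/67.

p₁ = 1632/67, p₂ = 2612/67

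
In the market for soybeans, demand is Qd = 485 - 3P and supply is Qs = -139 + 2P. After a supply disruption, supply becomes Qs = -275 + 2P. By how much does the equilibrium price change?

Original equilibrium: P* = 124.8, Q* = 110.6.
New equilibrium: 485 - 3P = -275 + 2P, so 760 = 5P and P' = 152; Q' = 485 − 3(152) = 29.
Change in price: 152 − 124.8 = 27.2.

ΔP = 27.2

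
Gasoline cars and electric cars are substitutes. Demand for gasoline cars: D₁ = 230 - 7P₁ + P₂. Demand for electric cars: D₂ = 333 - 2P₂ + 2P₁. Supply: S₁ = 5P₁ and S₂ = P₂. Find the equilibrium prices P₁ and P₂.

Market 1: 230 - 7P₁ + P₂ = 5P₁ → 12P₁ - P₂ = 230.
Market 2: 3P₂ - 2P₁ = 333.
Eliminating P₂: 3×(1) + 1×(2) gives 34P₁ = 1023, so P₁ = 1023/34.
Back-substitute into (2): P₂ = (333 + 2×1023/34) / 3 = 2228/17.

P₁ = 1023/34, P₂ = 2228/17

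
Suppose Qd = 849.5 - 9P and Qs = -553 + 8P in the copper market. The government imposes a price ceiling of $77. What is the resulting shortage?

Shortage = 93.5

Equilibrium price would be P* = 82.5, so the ceiling at 77 binds.
At P = 77: Qd = 849.5 − 9(77) = 156.5, Qs = -553 + 8(77) = 63.
Shortage = 156.5 − 63 = 93.5.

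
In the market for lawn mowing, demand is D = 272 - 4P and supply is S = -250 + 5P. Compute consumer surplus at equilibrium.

Equilibrium: 272 - 4P = -250 + 5P gives P* = 58, Q* = 40.
Demand choke price (D = 0): P = 68.
CS = ½(68 − 58)(40) = 200.

Consumer surplus = 200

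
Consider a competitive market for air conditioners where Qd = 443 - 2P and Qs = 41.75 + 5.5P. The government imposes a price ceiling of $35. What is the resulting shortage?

Equilibrium price would be P* = 53.5, so the ceiling at 35 binds.
At P = 35: Qd = 443 − 2(35) = 373, Qs = 41.75 + 5.5(35) = 234.25.
Shortage = 373 − 234.25 = 138.75.

Shortage = 138.75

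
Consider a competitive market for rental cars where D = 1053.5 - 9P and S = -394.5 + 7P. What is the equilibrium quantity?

Set D = S: 1053.5 - 9P = -394.5 + 7P.
1448 = 16P, so P* = 90.5.
Q* = 1053.5 − 9(90.5) = 239.

Q* = 239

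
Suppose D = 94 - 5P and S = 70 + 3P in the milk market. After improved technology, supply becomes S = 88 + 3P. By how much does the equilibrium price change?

Original equilibrium: P* = 3, Q* = 79.
New equilibrium: 94 - 5P = 88 + 3P, so 6 = 8P and P' = 0.75; Q' = 94 − 5(0.75) = 90.25.
Change in price: 0.75 − 3 = -2.25.

ΔP = -2.25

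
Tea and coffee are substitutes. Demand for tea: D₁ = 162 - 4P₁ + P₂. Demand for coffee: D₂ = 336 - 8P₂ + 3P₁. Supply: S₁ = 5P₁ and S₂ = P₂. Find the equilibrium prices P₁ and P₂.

P₁ = 23, P₂ = 45

Market 1: 162 - 4P₁ + P₂ = 5P₁ → 9P₁ - P₂ = 162.
Market 2: 9P₂ - 3P₁ = 336.
Eliminating P₂: 9×(1) + 1×(2) gives 78P₁ = 1794, so P₁ = 23.
Back-substitute into (2): P₂ = (336 + 3×23) / 9 = 45.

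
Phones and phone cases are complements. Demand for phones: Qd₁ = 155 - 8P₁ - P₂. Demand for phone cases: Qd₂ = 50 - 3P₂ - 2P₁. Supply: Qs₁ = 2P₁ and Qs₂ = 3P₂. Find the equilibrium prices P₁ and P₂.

Market 1: 155 - 8P₁ - P₂ = 2P₁ → 10P₁ + P₂ = 155.
Market 2: 6P₂ + 2P₁ = 50.
Eliminating P₂: 6×(1) − 1×(2) gives 58P₁ = 880, so P₁ = 440/29.
Back-substitute into (2): P₂ = (50 − 2×440/29) / 6 = 95/29.

P₁ = 440/29, P₂ = 95/29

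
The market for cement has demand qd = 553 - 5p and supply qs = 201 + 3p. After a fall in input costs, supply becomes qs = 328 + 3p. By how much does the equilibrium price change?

Original equilibrium: p* = 44, q* = 333.
New equilibrium: 553 - 5p = 328 + 3p, so 225 = 8p and p' = 28.125; q' = 553 − 5(28.125) = 412.375.
Change in price: 28.125 − 44 = -15.875.

Δp = -15.875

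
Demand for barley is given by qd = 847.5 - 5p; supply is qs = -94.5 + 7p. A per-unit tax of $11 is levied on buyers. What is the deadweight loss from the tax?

Pre-tax equilibrium: p* = 78.5, q* = 455.
Tax on buyers shifts demand to qd = 847.5 − 5(p + 11) = 792.5 - 5p.
792.5 - 5p = -94.5 + 7p gives seller price ps = 887/12; buyers pay pb = 887/12 + 11 = 1019/12.
New quantity: q = 847.5 − 5(1019/12) = 5075/12.
DWL = ½ × 11 × (455 − 5075/12) = 4235/24.

Deadweight loss = 4235/24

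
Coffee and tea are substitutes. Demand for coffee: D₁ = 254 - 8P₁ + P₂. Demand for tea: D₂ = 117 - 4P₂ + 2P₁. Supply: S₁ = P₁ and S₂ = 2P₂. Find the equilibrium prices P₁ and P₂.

Market 1: 254 - 8P₁ + P₂ = P₁ → 9P₁ - P₂ = 254.
Market 2: 6P₂ - 2P₁ = 117.
Eliminating P₂: 6×(1) + 1×(2) gives 52P₁ = 1641, so P₁ = 1641/52.
Back-substitute into (2): P₂ = (117 + 2×1641/52) / 6 = 1561/52.

P₁ = 1641/52, P₂ = 1561/52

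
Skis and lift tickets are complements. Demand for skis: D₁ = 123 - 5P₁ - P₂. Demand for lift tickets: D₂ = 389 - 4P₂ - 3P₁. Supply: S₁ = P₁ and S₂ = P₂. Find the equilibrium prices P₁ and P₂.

P₁ = 226/27, P₂ = 655/9

Market 1: 123 - 5P₁ - P₂ = P₁ → 6P₁ + P₂ = 123.
Market 2: 5P₂ + 3P₁ = 389.
Eliminating P₂: 5×(1) − 1×(2) gives 27P₁ = 226, so P₁ = 226/27.
Back-substitute into (2): P₂ = (389 − 3×226/27) / 5 = 655/9.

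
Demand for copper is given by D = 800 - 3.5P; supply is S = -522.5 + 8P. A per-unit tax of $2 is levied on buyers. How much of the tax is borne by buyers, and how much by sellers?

Buyers bear 32/23, sellers bear 14/23

Pre-tax equilibrium: P* = 115, Q* = 397.5.
Tax on buyers shifts demand to D = 800 − 3.5(P + 2) = 793 - 3.5P.
793 - 3.5P = -522.5 + 8P gives seller price Ps = 2631/23; buyers pay Pb = 2631/23 + 2 = 2677/23.
New quantity: Q = 800 − 3.5(2677/23) = 18061/46.
Buyer burden = 2677/23 − 115 = 32/23; seller burden = 115 − 2631/23 = 14/23.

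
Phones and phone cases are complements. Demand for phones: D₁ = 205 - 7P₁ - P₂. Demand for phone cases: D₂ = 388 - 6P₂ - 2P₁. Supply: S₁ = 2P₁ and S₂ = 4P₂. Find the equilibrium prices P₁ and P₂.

Market 1: 205 - 7P₁ - P₂ = 2P₁ → 9P₁ + P₂ = 205.
Market 2: 10P₂ + 2P₁ = 388.
Eliminating P₂: 10×(1) − 1×(2) gives 88P₁ = 1662, so P₁ = 831/44.
Back-substitute into (2): P₂ = (388 − 2×831/44) / 10 = 1541/44.

P₁ = 831/44, P₂ = 1541/44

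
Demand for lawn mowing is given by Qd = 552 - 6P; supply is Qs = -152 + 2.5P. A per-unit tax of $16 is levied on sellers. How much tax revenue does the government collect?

Tax revenue = 7296/17

Pre-tax equilibrium: P* = 1408/17, Q* = 936/17.
Tax on sellers shifts supply to Qs = -152 + 2.5(P − 16) = -192 + 2.5P.
552 - 6P = -192 + 2.5P gives buyer price Pb = 1488/17; sellers receive Ps = 1488/17 − 16 = 1216/17.
New quantity: Q = 552 − 6(1488/17) = 456/17.
Revenue = 16 × 456/17 = 7296/17.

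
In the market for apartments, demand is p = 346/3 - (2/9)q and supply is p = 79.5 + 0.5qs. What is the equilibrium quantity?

Set the two price expressions equal: 346/3 - (2/9)q = 79.5 + 0.5q.
215/6 = (13/18)q, so q* = 645/13.
p* = 346/3 − (2/9)(645/13) = 1356/13.

q* = 645/13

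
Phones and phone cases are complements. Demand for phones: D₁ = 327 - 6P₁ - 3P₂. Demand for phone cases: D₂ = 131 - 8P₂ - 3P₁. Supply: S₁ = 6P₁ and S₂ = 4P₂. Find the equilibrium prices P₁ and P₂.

P₁ = 1177/45, P₂ = 197/45

Market 1: 327 - 6P₁ - 3P₂ = 6P₁ → 12P₁ + 3P₂ = 327.
Market 2: 12P₂ + 3P₁ = 131.
Eliminating P₂: 12×(1) − 3×(2) gives 135P₁ = 3531, so P₁ = 1177/45.
Back-substitute into (2): P₂ = (131 − 3×1177/45) / 12 = 197/45.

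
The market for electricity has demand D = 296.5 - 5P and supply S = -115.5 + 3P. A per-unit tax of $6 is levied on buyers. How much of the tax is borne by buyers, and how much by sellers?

Buyers bear $2.25, sellers bear $3.75

Pre-tax equilibrium: P* = 51.5, Q* = 39.
Tax on buyers shifts demand to D = 296.5 − 5(P + 6) = 266.5 - 5P.
266.5 - 5P = -115.5 + 3P gives seller price Ps = 47.75; buyers pay Pb = 47.75 + 6 = 53.75.
New quantity: Q = 296.5 − 5(53.75) = 27.75.
Buyer burden = 53.75 − 51.5 = 2.25; seller burden = 51.5 − 47.75 = 3.75.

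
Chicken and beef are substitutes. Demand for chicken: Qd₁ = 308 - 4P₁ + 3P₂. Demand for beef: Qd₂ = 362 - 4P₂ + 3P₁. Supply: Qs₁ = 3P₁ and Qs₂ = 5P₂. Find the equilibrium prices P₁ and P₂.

Market 1: 308 - 4P₁ + 3P₂ = 3P₁ → 7P₁ - 3P₂ = 308.
Market 2: 9P₂ - 3P₁ = 362.
Eliminating P₂: 9×(1) + 3×(2) gives 54P₁ = 3858, so P₁ = 643/9.
Back-substitute into (2): P₂ = (362 + 3×643/9) / 9 = 1729/27.

P₁ = 643/9, P₂ = 1729/27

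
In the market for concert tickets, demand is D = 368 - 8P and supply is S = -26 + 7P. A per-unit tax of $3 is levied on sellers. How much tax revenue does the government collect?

Tax revenue = 440

Pre-tax equilibrium: P* = 394/15, Q* = 2368/15.
Tax on sellers shifts supply to S = -26 + 7(P − 3) = -47 + 7P.
368 - 8P = -47 + 7P gives buyer price Pb = 83/3; sellers receive Ps = 83/3 − 3 = 74/3.
New quantity: Q = 368 − 8(83/3) = 440/3.
Revenue = 3 × 440/3 = 440.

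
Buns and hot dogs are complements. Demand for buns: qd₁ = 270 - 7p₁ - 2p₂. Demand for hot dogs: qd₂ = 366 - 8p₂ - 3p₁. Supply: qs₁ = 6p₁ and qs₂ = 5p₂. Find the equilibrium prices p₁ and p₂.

p₁ = 2778/163, p₂ = 3948/163

Market 1: 270 - 7p₁ - 2p₂ = 6p₁ → 13p₁ + 2p₂ = 270.
Market 2: 13p₂ + 3p₁ = 366.
Eliminating p₂: 13×(1) − 2×(2) gives 163p₁ = 2778, so p₁ = 2778/163.
Back-substitute into (2): p₂ = (366 − 3×2778/163) / 13 = 3948/163.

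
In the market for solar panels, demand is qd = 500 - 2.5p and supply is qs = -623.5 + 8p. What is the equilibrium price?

p* = 107

Set qd = qs: 500 - 2.5p = -623.5 + 8p.
1123.5 = 10.5p, so p* = 107.
q* = 500 − 2.5(107) = 232.5.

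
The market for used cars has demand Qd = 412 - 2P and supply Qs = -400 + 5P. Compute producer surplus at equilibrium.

Producer surplus = 3240

Equilibrium: 412 - 2P = -400 + 5P gives P* = 116, Q* = 180.
Supply starts at P = 80 (where Qs = 0).
PS = ½(116 − 80)(180) = 3240.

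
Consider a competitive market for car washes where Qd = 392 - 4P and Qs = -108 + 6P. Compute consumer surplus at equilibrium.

Equilibrium: 392 - 4P = -108 + 6P gives P* = 50, Q* = 192.
Demand choke price (Qd = 0): P = 98.
CS = ½(98 − 50)(192) = 4608.

Consumer surplus = 4608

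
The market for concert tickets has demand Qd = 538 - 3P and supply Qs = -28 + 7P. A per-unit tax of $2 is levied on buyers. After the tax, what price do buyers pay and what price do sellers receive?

Buyers pay $58, sellers receive $56

Pre-tax equilibrium: P* = 56.6, Q* = 368.2.
Tax on buyers shifts demand to Qd = 538 − 3(P + 2) = 532 - 3P.
532 - 3P = -28 + 7P gives seller price Ps = 56; buyers pay Pb = 56 + 2 = 58.
New quantity: Q = 538 − 3(58) = 364.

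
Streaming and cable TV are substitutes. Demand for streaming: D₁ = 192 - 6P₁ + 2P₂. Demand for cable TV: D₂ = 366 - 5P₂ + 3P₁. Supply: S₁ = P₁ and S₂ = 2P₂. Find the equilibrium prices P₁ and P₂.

Market 1: 192 - 6P₁ + 2P₂ = P₁ → 7P₁ - 2P₂ = 192.
Market 2: 7P₂ - 3P₁ = 366.
Eliminating P₂: 7×(1) + 2×(2) gives 43P₁ = 2076, so P₁ = 2076/43.
Back-substitute into (2): P₂ = (366 + 3×2076/43) / 7 = 3138/43.

P₁ = 2076/43, P₂ = 3138/43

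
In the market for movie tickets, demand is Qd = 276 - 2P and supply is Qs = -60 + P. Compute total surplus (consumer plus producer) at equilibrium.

Equilibrium: 276 - 2P = -60 + P gives P* = 112, Q* = 52.
Demand choke price: P = 138; supply starts at P = 60.
CS = ½(138 − 112)(52) = 676; PS = ½(112 − 60)(52) = 1352.

Total surplus = 2028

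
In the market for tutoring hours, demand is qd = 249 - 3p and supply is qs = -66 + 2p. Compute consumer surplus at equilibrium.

Consumer surplus = 600

Equilibrium: 249 - 3p = -66 + 2p gives p* = 63, q* = 60.
Demand choke price (qd = 0): p = 83.
CS = ½(83 − 63)(60) = 600.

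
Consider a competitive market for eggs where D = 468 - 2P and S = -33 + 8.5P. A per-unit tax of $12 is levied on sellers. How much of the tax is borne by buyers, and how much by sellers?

Pre-tax equilibrium: P* = 334/7, Q* = 2608/7.
Tax on sellers shifts supply to S = -33 + 8.5(P − 12) = -135 + 8.5P.
468 - 2P = -135 + 8.5P gives buyer price Pb = 402/7; sellers receive Ps = 402/7 − 12 = 318/7.
New quantity: Q = 468 − 2(402/7) = 2472/7.
Buyer burden = 402/7 − 334/7 = 68/7; seller burden = 334/7 − 318/7 = 16/7.

Buyers bear 68/7, sellers bear 16/7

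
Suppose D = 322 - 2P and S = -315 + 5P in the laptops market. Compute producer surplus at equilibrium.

Equilibrium: 322 - 2P = -315 + 5P gives P* = 91, Q* = 140.
Supply starts at P = 63 (where S = 0).
PS = ½(91 − 63)(140) = 1960.

Producer surplus = 1960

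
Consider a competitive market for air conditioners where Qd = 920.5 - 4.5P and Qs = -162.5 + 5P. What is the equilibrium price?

P* = 114

Set Qd = Qs: 920.5 - 4.5P = -162.5 + 5P.
1083 = 9.5P, so P* = 114.
Q* = 920.5 − 4.5(114) = 407.5.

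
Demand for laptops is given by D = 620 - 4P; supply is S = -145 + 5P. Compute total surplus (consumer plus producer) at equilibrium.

Total surplus = 17640

Equilibrium: 620 - 4P = -145 + 5P gives P* = 85, Q* = 280.
Demand choke price: P = 155; supply starts at P = 29.
CS = ½(155 − 85)(280) = 9800; PS = ½(85 − 29)(280) = 7840.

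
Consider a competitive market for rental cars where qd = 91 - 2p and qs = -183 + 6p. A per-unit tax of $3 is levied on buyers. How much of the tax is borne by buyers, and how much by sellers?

Pre-tax equilibrium: p* = 34.25, q* = 22.5.
Tax on buyers shifts demand to qd = 91 − 2(p + 3) = 85 - 2p.
85 - 2p = -183 + 6p gives seller price ps = 33.5; buyers pay pb = 33.5 + 3 = 36.5.
New quantity: q = 91 − 2(36.5) = 18.
Buyer burden = 36.5 − 34.25 = 2.25; seller burden = 34.25 − 33.5 = 0.75.

Buyers bear $2.25, sellers bear $0.75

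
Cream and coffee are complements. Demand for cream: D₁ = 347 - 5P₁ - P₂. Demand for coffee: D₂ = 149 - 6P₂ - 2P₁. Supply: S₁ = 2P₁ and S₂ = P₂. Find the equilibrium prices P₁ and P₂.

P₁ = 2280/47, P₂ = 349/47

Market 1: 347 - 5P₁ - P₂ = 2P₁ → 7P₁ + P₂ = 347.
Market 2: 7P₂ + 2P₁ = 149.
Eliminating P₂: 7×(1) − 1×(2) gives 47P₁ = 2280, so P₁ = 2280/47.
Back-substitute into (2): P₂ = (149 − 2×2280/47) / 7 = 349/47.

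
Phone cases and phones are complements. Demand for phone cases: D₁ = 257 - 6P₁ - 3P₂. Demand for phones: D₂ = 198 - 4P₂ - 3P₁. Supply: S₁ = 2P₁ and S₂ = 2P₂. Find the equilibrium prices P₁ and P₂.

P₁ = 316/13, P₂ = 271/13

Market 1: 257 - 6P₁ - 3P₂ = 2P₁ → 8P₁ + 3P₂ = 257.
Market 2: 6P₂ + 3P₁ = 198.
Eliminating P₂: 6×(1) − 3×(2) gives 39P₁ = 948, so P₁ = 316/13.
Back-substitute into (2): P₂ = (198 − 3×316/13) / 6 = 271/13.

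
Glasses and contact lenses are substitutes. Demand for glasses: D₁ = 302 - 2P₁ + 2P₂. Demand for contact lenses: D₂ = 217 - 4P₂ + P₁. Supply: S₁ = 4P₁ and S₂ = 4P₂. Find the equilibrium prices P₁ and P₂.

Market 1: 302 - 2P₁ + 2P₂ = 4P₁ → 6P₁ - 2P₂ = 302.
Market 2: 8P₂ - P₁ = 217.
Eliminating P₂: 8×(1) + 2×(2) gives 46P₁ = 2850, so P₁ = 1425/23.
Back-substitute into (2): P₂ = (217 + 1×1425/23) / 8 = 802/23.

P₁ = 1425/23, P₂ = 802/23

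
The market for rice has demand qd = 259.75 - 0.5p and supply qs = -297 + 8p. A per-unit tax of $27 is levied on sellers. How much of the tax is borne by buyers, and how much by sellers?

Buyers bear 432/17, sellers bear 27/17

Pre-tax equilibrium: p* = 65.5, q* = 227.
Tax on sellers shifts supply to qs = -297 + 8(p − 27) = -513 + 8p.
259.75 - 0.5p = -513 + 8p gives buyer price pb = 3091/34; sellers receive ps = 3091/34 − 27 = 2173/34.
New quantity: q = 259.75 − 0.5(3091/34) = 3643/17.
Buyer burden = 3091/34 − 65.5 = 432/17; seller burden = 65.5 − 2173/34 = 27/17.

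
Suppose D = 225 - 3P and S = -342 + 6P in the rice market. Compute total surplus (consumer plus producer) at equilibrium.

Total surplus = 324

Equilibrium: 225 - 3P = -342 + 6P gives P* = 63, Q* = 36.
Demand choke price: P = 75; supply starts at P = 57.
CS = ½(75 − 63)(36) = 216; PS = ½(63 − 57)(36) = 108.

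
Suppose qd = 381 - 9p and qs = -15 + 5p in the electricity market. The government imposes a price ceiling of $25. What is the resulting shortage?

Shortage = 46

Equilibrium price would be p* = 198/7, so the ceiling at 25 binds.
At p = 25: qd = 381 − 9(25) = 156, qs = -15 + 5(25) = 110.
Shortage = 156 − 110 = 46.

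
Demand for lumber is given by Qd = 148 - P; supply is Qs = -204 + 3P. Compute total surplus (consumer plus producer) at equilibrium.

Total surplus = 2400

Equilibrium: 148 - P = -204 + 3P gives P* = 88, Q* = 60.
Demand choke price: P = 148; supply starts at P = 68.
CS = ½(148 − 88)(60) = 1800; PS = ½(88 − 68)(60) = 600.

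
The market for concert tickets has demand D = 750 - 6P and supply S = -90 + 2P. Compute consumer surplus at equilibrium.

Equilibrium: 750 - 6P = -90 + 2P gives P* = 105, Q* = 120.
Demand choke price (D = 0): P = 125.
CS = ½(125 − 105)(120) = 1200.

Consumer surplus = 1200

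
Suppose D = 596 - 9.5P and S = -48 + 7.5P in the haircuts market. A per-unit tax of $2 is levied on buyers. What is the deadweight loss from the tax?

Pre-tax equilibrium: P* = 644/17, Q* = 4014/17.
Tax on buyers shifts demand to D = 596 − 9.5(P + 2) = 577 - 9.5P.
577 - 9.5P = -48 + 7.5P gives seller price Ps = 625/17; buyers pay Pb = 625/17 + 2 = 659/17.
New quantity: Q = 596 − 9.5(659/17) = 7743/34.
DWL = ½ × 2 × (4014/17 − 7743/34) = 285/34.

Deadweight loss = 285/34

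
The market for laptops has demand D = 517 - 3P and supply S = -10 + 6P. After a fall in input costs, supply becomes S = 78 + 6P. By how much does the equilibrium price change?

ΔP = -88/9

Original equilibrium: P* = 527/9, Q* = 1024/3.
New equilibrium: 517 - 3P = 78 + 6P, so 439 = 9P and P' = 439/9; Q' = 517 − 3(439/9) = 1112/3.
Change in price: 439/9 − 527/9 = -88/9.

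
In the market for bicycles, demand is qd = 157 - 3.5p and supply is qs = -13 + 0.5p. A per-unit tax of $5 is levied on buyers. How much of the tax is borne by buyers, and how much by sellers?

Buyers bear $0.625, sellers bear $4.375

Pre-tax equilibrium: p* = 42.5, q* = 8.25.
Tax on buyers shifts demand to qd = 157 − 3.5(p + 5) = 139.5 - 3.5p.
139.5 - 3.5p = -13 + 0.5p gives seller price ps = 38.125; buyers pay pb = 38.125 + 5 = 43.125.
New quantity: q = 157 − 3.5(43.125) = 6.0625.
Buyer burden = 43.125 − 42.5 = 0.625; seller burden = 42.5 − 38.125 = 4.375.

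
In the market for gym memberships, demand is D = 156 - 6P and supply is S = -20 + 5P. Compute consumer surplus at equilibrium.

Consumer surplus = 300

Equilibrium: 156 - 6P = -20 + 5P gives P* = 16, Q* = 60.
Demand choke price (D = 0): P = 26.
CS = ½(26 − 16)(60) = 300.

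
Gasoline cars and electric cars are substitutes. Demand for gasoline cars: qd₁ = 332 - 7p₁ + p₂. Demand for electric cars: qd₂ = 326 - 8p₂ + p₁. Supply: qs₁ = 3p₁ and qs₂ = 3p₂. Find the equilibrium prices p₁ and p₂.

Market 1: 332 - 7p₁ + p₂ = 3p₁ → 10p₁ - p₂ = 332.
Market 2: 11p₂ - p₁ = 326.
Eliminating p₂: 11×(1) + 1×(2) gives 109p₁ = 3978, so p₁ = 3978/109.
Back-substitute into (2): p₂ = (326 + 1×3978/109) / 11 = 3592/109.

p₁ = 3978/109, p₂ = 3592/109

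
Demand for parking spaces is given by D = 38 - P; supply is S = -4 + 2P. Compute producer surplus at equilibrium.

Producer surplus = 144

Equilibrium: 38 - P = -4 + 2P gives P* = 14, Q* = 24.
Supply starts at P = 2 (where S = 0).
PS = ½(14 − 2)(24) = 144.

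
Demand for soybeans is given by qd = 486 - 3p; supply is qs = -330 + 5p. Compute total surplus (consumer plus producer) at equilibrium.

Total surplus = 8640

Equilibrium: 486 - 3p = -330 + 5p gives p* = 102, q* = 180.
Demand choke price: p = 162; supply starts at p = 66.
CS = ½(162 − 102)(180) = 5400; PS = ½(102 − 66)(180) = 3240.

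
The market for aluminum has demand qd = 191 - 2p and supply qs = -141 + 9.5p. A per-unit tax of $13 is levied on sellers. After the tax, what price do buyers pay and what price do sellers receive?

Pre-tax equilibrium: p* = 664/23, q* = 3065/23.
Tax on sellers shifts supply to qs = -141 + 9.5(p − 13) = -264.5 + 9.5p.
191 - 2p = -264.5 + 9.5p gives buyer price pb = 911/23; sellers receive ps = 911/23 − 13 = 612/23.
New quantity: q = 191 − 2(911/23) = 2571/23.

Buyers pay 911/23, sellers receive 612/23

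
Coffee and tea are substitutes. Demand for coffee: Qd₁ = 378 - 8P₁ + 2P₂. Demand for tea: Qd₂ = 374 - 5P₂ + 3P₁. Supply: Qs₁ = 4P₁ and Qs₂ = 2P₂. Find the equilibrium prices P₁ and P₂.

P₁ = 1697/39, P₂ = 937/13

Market 1: 378 - 8P₁ + 2P₂ = 4P₁ → 12P₁ - 2P₂ = 378.
Market 2: 7P₂ - 3P₁ = 374.
Eliminating P₂: 7×(1) + 2×(2) gives 78P₁ = 3394, so P₁ = 1697/39.
Back-substitute into (2): P₂ = (374 + 3×1697/39) / 7 = 937/13.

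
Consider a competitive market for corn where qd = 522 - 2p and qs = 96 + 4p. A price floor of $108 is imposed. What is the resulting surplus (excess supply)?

Equilibrium price would be p* = 71, so the floor at 108 binds.
At p = 108: qd = 306, qs = 528.
Surplus = 528 − 306 = 222.

Surplus = 222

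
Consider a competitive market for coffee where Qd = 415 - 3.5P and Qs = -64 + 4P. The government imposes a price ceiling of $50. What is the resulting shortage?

Equilibrium price would be P* = 958/15, so the ceiling at 50 binds.
At P = 50: Qd = 415 − 3.5(50) = 240, Qs = -64 + 4(50) = 136.
Shortage = 240 − 136 = 104.

Shortage = 104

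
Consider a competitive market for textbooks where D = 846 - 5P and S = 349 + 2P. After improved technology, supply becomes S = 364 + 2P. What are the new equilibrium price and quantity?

P' = 482/7, Q' = 3512/7

Original equilibrium: P* = 71, Q* = 491.
New equilibrium: 846 - 5P = 364 + 2P, so 482 = 7P and P' = 482/7; Q' = 846 − 5(482/7) = 3512/7.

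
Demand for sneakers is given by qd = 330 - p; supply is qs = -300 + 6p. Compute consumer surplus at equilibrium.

Consumer surplus = 28800

Equilibrium: 330 - p = -300 + 6p gives p* = 90, q* = 240.
Demand choke price (qd = 0): p = 330.
CS = ½(330 − 90)(240) = 28800.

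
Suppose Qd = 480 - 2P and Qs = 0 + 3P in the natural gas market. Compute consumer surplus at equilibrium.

Equilibrium: 480 - 2P = 0 + 3P gives P* = 96, Q* = 288.
Demand choke price (Qd = 0): P = 240.
CS = ½(240 − 96)(288) = 20736.

Consumer surplus = 20736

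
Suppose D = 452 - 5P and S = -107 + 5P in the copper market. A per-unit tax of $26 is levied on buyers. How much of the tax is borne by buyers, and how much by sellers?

Buyers bear $13, sellers bear $13

Pre-tax equilibrium: P* = 55.9, Q* = 172.5.
Tax on buyers shifts demand to D = 452 − 5(P + 26) = 322 - 5P.
322 - 5P = -107 + 5P gives seller price Ps = 42.9; buyers pay Pb = 42.9 + 26 = 68.9.
New quantity: Q = 452 − 5(68.9) = 107.5.
Buyer burden = 68.9 − 55.9 = 13; seller burden = 55.9 − 42.9 = 13.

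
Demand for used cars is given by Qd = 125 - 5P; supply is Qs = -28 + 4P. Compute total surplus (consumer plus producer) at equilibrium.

Equilibrium: 125 - 5P = -28 + 4P gives P* = 17, Q* = 40.
Demand choke price: P = 25; supply starts at P = 7.
CS = ½(25 − 17)(40) = 160; PS = ½(17 − 7)(40) = 200.

Total surplus = 360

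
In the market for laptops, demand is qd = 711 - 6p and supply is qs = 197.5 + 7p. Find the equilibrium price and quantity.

p* = 39.5, q* = 474

Set qd = qs: 711 - 6p = 197.5 + 7p.
513.5 = 13p, so p* = 39.5.
q* = 711 − 6(39.5) = 474.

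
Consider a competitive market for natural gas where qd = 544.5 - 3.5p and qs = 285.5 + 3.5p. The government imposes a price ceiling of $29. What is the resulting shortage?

Shortage = 56

Equilibrium price would be p* = 37, so the ceiling at 29 binds.
At p = 29: qd = 544.5 − 3.5(29) = 443, qs = 285.5 + 3.5(29) = 387.
Shortage = 443 − 387 = 56.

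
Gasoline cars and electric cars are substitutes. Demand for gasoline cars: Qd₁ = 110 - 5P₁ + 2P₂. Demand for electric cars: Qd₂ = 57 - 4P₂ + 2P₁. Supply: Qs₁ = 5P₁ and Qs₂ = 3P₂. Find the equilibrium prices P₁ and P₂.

Market 1: 110 - 5P₁ + 2P₂ = 5P₁ → 10P₁ - 2P₂ = 110.
Market 2: 7P₂ - 2P₁ = 57.
Eliminating P₂: 7×(1) + 2×(2) gives 66P₁ = 884, so P₁ = 442/33.
Back-substitute into (2): P₂ = (57 + 2×442/33) / 7 = 395/33.

P₁ = 442/33, P₂ = 395/33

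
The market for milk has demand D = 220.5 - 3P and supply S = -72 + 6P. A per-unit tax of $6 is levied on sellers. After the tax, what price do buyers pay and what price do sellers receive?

Buyers pay $36.5, sellers receive $30.5

Pre-tax equilibrium: P* = 32.5, Q* = 123.
Tax on sellers shifts supply to S = -72 + 6(P − 6) = -108 + 6P.
220.5 - 3P = -108 + 6P gives buyer price Pb = 36.5; sellers receive Ps = 36.5 − 6 = 30.5.
New quantity: Q = 220.5 − 3(36.5) = 111.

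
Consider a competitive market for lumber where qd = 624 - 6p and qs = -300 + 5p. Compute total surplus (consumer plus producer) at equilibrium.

Total surplus = 2640

Equilibrium: 624 - 6p = -300 + 5p gives p* = 84, q* = 120.
Demand choke price: p = 104; supply starts at p = 60.
CS = ½(104 − 84)(120) = 1200; PS = ½(84 − 60)(120) = 1440.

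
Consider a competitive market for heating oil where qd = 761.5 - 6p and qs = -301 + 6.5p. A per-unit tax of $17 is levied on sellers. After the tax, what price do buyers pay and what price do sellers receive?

Pre-tax equilibrium: p* = 85, q* = 251.5.
Tax on sellers shifts supply to qs = -301 + 6.5(p − 17) = -411.5 + 6.5p.
761.5 - 6p = -411.5 + 6.5p gives buyer price pb = 93.84; sellers receive ps = 93.84 − 17 = 76.84.
New quantity: q = 761.5 − 6(93.84) = 198.46.

Buyers pay $93.84, sellers receive $76.84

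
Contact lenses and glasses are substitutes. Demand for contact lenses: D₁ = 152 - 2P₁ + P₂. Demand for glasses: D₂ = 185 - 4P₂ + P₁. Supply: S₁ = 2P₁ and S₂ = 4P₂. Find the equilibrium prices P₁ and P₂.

Market 1: 152 - 2P₁ + P₂ = 2P₁ → 4P₁ - P₂ = 152.
Market 2: 8P₂ - P₁ = 185.
Eliminating P₂: 8×(1) + 1×(2) gives 31P₁ = 1401, so P₁ = 1401/31.
Back-substitute into (2): P₂ = (185 + 1×1401/31) / 8 = 892/31.

P₁ = 1401/31, P₂ = 892/31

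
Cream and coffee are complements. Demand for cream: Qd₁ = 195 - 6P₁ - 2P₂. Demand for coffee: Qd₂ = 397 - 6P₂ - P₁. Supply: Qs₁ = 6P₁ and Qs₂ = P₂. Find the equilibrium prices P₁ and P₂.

P₁ = 571/82, P₂ = 4569/82

Market 1: 195 - 6P₁ - 2P₂ = 6P₁ → 12P₁ + 2P₂ = 195.
Market 2: 7P₂ + P₁ = 397.
Eliminating P₂: 7×(1) − 2×(2) gives 82P₁ = 571, so P₁ = 571/82.
Back-substitute into (2): P₂ = (397 − 1×571/82) / 7 = 4569/82.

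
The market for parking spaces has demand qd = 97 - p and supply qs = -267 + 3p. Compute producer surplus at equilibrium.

Equilibrium: 97 - p = -267 + 3p gives p* = 91, q* = 6.
Supply starts at p = 89 (where qs = 0).
PS = ½(91 − 89)(6) = 6.

Producer surplus = 6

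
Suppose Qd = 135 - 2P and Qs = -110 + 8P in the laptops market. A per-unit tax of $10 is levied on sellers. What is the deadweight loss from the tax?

Pre-tax equilibrium: P* = 24.5, Q* = 86.
Tax on sellers shifts supply to Qs = -110 + 8(P − 10) = -190 + 8P.
135 - 2P = -190 + 8P gives buyer price Pb = 32.5; sellers receive Ps = 32.5 − 10 = 22.5.
New quantity: Q = 135 − 2(32.5) = 70.
DWL = ½ × 10 × (86 − 70) = 80.

Deadweight loss = 80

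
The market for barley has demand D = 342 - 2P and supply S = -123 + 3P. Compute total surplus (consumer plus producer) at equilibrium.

Total surplus = 10140

Equilibrium: 342 - 2P = -123 + 3P gives P* = 93, Q* = 156.
Demand choke price: P = 171; supply starts at P = 41.
CS = ½(171 − 93)(156) = 6084; PS = ½(93 − 41)(156) = 4056.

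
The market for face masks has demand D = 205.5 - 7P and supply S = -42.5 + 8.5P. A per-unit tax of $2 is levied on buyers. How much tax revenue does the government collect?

Pre-tax equilibrium: P* = 16, Q* = 93.5.
Tax on buyers shifts demand to D = 205.5 − 7(P + 2) = 191.5 - 7P.
191.5 - 7P = -42.5 + 8.5P gives seller price Ps = 468/31; buyers pay Pb = 468/31 + 2 = 530/31.
New quantity: Q = 205.5 − 7(530/31) = 5321/62.
Revenue = 2 × 5321/62 = 5321/31.

Tax revenue = 5321/31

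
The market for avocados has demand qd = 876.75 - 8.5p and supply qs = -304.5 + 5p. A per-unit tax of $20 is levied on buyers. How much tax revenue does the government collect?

Pre-tax equilibrium: p* = 87.5, q* = 133.
Tax on buyers shifts demand to qd = 876.75 − 8.5(p + 20) = 706.75 - 8.5p.
706.75 - 8.5p = -304.5 + 5p gives seller price ps = 4045/54; buyers pay pb = 4045/54 + 20 = 5125/54.
New quantity: q = 876.75 − 8.5(5125/54) = 1891/27.
Revenue = 20 × 1891/27 = 37820/27.

Tax revenue = 37820/27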